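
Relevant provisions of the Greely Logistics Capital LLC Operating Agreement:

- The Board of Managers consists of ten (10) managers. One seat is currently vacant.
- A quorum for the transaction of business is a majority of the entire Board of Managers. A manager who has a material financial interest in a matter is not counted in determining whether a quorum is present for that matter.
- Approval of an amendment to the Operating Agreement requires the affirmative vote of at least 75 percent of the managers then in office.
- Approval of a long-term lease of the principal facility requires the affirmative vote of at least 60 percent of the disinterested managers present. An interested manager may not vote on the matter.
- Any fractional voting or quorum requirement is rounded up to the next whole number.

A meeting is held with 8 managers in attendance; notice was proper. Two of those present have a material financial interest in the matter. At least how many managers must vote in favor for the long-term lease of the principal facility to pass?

4

The long-term lease of the principal facility requires three-fifths of the disinterested managers present (8 − 2 = 6).
3/5 of 6 = 3.60, rounded up to 4.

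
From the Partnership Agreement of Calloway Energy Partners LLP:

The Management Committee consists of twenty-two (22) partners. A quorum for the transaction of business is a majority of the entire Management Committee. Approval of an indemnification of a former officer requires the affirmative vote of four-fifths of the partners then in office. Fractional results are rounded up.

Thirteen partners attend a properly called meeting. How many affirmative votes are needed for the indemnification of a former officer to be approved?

18

The indemnification of a former officer requires four-fifths of the partners then in office (22).
4/5 of 22 = 17.60, rounded up to 18.
(Only 13 can vote, so the indemnification of a former officer cannot pass at this meeting, but the required vote is still 18.)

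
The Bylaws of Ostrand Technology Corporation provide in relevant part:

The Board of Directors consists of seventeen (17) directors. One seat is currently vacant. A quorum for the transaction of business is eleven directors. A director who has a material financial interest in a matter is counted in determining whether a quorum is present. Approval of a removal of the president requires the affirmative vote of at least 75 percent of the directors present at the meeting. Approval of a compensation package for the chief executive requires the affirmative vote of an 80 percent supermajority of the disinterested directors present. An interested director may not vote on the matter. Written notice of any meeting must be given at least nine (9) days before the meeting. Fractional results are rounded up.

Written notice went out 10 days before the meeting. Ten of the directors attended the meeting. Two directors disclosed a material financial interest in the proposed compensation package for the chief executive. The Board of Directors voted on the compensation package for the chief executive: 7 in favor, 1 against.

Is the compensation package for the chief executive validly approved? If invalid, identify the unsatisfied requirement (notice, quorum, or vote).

Invalid — quorum requirement not satisfied.

Notice: 10 days given; 9 required (10 ≥ 9). Satisfied.
Quorum: 10 present (interested directors count toward quorum); quorum is 11. Not satisfied.
Vote: the compensation package for the chief executive requires four-fifths of the disinterested directors present (10 − 2 = 8). 4/5 of 8 = 6.40, rounded up to 7, so 7 affirmative votes are needed; 7 voted in favor. Satisfied. (Moot — without a quorum no business can be validly transacted.)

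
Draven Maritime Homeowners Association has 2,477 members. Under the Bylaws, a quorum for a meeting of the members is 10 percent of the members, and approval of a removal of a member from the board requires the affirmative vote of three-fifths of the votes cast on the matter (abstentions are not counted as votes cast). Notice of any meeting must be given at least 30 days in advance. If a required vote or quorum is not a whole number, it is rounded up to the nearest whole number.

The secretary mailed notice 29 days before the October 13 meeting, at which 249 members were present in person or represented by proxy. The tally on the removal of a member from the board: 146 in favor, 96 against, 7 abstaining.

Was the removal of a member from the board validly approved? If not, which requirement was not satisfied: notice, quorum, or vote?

Invalid — notice requirement not satisfied.

Notice: 29 days given; 30 required. Not satisfied.
Quorum: 10% of 2,477 = 247.70, rounded up to 248; 249 present. Satisfied.
Vote: requires three-fifths of the votes cast (249 − 7 abstaining = 242); 3/5 of 242 = 145.20, rounded up to 146, so 146 needed; 146 in favor. Satisfied.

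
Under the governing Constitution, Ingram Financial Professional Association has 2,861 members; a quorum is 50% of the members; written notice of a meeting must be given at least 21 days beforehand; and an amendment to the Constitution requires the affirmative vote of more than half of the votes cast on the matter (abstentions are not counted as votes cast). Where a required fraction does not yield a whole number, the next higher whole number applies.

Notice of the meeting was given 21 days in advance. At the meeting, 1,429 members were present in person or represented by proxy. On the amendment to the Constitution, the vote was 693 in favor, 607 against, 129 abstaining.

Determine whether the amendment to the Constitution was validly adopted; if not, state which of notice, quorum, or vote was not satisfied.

Notice: 21 days given; 21 required. Satisfied.
Quorum: 50% of 2,861 = 1,430.50, rounded up to 1,431; 1,429 present. Not satisfied.
Vote: requires a majority of the votes cast (1,429 − 129 abstaining = 1,300); a majority of 1300 is 651, so 651 needed; 693 in favor. Satisfied.

Invalid — quorum requirement not satisfied.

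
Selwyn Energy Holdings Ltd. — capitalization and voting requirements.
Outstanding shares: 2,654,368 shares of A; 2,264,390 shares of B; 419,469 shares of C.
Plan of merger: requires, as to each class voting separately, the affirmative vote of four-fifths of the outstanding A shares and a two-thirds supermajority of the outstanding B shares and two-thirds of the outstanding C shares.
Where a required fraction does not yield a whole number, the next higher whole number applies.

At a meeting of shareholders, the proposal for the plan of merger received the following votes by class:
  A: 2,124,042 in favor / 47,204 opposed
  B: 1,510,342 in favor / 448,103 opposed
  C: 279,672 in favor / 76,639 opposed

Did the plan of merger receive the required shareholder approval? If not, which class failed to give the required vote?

Approved — every class gave the required vote.

A: 4/5 of 2654368 = 2123494.40, rounded up to 2123495; 2,123,495 required, 2,124,042 in favor — approved.
B: 2/3 of 2264390 = 1509593.33, rounded up to 1509594; 1,509,594 required, 1,510,342 in favor — approved.
C: 2/3 of 419469 = 279646; 279,646 required, 279,672 in favor — approved.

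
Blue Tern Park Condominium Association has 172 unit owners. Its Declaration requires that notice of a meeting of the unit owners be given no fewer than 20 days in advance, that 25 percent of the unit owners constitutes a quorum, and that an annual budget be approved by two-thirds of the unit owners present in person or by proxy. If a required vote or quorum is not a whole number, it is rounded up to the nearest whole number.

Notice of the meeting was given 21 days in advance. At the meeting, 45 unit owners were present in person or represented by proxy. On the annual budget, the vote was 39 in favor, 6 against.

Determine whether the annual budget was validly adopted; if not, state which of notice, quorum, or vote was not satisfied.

Valid — all requirements satisfied.

Notice: 21 days given; 20 required. Satisfied.
Quorum: 25% of 172 = 43; 45 present. Satisfied.
Vote: requires two-thirds of those present (45); 2/3 of 45 = 30, so 30 needed; 39 in favor. Satisfied.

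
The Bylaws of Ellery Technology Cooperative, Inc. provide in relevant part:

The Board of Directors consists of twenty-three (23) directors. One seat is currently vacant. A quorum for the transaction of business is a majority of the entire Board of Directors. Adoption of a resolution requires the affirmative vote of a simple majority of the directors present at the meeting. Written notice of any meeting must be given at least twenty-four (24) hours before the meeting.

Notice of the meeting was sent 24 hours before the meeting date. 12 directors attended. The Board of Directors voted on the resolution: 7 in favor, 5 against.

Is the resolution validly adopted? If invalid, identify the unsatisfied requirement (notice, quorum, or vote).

Valid — all requirements satisfied.

Notice: 24 hours given; 24 required (24 ≥ 24). Satisfied.
Quorum: 12 present; quorum is 12. Satisfied.
Vote: the resolution requires a majority of the directors present (12). A majority of 12 is 7, so 7 affirmative votes are needed; 7 voted in favor. Satisfied.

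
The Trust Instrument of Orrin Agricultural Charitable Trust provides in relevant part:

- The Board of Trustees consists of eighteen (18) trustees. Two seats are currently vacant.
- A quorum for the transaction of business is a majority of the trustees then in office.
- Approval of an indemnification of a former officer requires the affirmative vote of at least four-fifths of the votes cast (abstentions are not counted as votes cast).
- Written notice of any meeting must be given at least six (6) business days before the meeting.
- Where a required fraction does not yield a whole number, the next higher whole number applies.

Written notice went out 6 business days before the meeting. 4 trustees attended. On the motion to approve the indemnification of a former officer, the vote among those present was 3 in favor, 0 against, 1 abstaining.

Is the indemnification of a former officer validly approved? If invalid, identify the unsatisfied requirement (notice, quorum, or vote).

Invalid — quorum requirement not satisfied.

Notice: 6 business days given; 6 required (6 ≥ 6). Satisfied.
Quorum: 4 present; quorum is 9. Not satisfied.
Vote: the indemnification of a former officer requires four-fifths of the votes cast (4 present − 1 abstaining = 3). 4/5 of 3 = 2.40, rounded up to 3, so 3 affirmative votes are needed; 3 voted in favor. Satisfied. (Moot — without a quorum no business can be validly transacted.)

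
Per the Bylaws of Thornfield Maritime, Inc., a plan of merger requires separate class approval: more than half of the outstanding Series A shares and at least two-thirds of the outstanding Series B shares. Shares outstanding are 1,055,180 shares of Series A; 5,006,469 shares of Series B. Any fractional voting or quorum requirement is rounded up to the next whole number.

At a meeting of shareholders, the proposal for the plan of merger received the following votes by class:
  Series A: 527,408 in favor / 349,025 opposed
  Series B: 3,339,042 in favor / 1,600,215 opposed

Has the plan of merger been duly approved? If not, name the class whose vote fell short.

Not approved — the Series A shares did not give the required vote.

Series A: a majority of 1055180 is 527591; 527,591 required, 527,408 in favor — not approved.
Series B: 2/3 of 5006469 = 3337646; 3,337,646 required, 3,339,042 in favor — approved.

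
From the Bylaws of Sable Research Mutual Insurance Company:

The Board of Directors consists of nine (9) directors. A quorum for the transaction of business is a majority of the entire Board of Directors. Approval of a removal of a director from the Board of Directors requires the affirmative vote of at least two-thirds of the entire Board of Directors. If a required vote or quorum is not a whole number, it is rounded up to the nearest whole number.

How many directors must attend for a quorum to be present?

A majority of 9 is 5.

5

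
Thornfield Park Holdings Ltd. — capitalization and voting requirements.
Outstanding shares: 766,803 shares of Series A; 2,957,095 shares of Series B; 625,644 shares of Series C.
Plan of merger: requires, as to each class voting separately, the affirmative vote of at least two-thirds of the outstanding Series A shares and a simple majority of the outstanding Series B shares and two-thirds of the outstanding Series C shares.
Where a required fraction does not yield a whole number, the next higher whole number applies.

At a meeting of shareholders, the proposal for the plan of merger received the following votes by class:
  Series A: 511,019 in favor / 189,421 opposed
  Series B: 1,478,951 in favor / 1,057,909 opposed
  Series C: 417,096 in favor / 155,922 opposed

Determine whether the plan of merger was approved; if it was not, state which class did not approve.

Series A: 2/3 of 766803 = 511202; 511,202 required, 511,019 in favor — not approved.
Series B: a majority of 2957095 is 1478548; 1,478,548 required, 1,478,951 in favor — approved.
Series C: 2/3 of 625644 = 417096; 417,096 required, 417,096 in favor — approved.

Not approved — the Series A shares did not give the required vote.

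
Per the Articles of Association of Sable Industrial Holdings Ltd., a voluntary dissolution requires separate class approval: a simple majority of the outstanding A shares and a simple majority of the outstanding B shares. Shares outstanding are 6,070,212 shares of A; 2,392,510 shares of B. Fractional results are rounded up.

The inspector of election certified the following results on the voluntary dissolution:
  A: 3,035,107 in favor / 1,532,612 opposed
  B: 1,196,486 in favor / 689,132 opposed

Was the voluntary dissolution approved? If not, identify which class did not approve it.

A: a majority of 6070212 is 3035107; 3,035,107 required, 3,035,107 in favor — approved.
B: a majority of 2392510 is 1196256; 1,196,256 required, 1,196,486 in favor — approved.

Approved — every class gave the required vote.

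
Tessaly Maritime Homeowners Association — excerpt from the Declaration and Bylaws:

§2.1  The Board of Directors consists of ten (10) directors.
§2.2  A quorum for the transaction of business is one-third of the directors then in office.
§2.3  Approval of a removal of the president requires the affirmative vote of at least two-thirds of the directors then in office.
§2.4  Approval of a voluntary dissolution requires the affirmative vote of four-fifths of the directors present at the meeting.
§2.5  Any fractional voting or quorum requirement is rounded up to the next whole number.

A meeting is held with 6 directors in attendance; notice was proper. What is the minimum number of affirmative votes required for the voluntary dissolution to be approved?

The voluntary dissolution requires four-fifths of the directors present (6).
4/5 of 6 = 4.80, rounded up to 5.

5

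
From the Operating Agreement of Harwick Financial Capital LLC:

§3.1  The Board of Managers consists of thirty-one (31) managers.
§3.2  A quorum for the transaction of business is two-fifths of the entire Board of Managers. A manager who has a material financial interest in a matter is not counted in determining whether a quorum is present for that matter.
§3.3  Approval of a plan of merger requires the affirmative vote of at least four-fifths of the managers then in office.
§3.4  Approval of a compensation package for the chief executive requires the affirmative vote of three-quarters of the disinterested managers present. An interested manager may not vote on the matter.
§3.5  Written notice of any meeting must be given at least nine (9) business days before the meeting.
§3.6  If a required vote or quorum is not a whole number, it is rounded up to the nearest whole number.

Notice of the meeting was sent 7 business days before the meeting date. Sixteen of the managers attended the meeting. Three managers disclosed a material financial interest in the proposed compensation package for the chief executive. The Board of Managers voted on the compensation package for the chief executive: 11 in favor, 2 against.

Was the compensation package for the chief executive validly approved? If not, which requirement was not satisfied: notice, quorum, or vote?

Invalid — notice requirement not satisfied.

Notice: 7 business days given; 9 required (7 < 9). Not satisfied.
Quorum: 16 present, but the 3 interested managers do not count, leaving 13. Quorum is 13. Satisfied.
Vote: the compensation package for the chief executive requires three-fourths of the disinterested managers present (16 − 3 = 13). 3/4 of 13 = 9.75, rounded up to 10, so 10 affirmative votes are needed; 11 voted in favor. Satisfied.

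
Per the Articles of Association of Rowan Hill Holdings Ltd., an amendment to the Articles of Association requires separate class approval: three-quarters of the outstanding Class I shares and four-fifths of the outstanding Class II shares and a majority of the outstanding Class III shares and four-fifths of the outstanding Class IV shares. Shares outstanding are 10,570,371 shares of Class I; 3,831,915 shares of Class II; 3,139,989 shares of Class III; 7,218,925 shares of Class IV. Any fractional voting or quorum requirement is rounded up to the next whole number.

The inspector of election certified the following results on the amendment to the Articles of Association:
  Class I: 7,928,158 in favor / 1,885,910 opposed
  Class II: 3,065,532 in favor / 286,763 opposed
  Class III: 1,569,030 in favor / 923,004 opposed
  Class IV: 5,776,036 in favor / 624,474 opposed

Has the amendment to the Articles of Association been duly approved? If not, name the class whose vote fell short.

Not approved — the Class III shares did not give the required vote.

Class I: 3/4 of 10570371 = 7927778.25, rounded up to 7927779; 7,927,779 required, 7,928,158 in favor — approved.
Class II: 4/5 of 3831915 = 3065532; 3,065,532 required, 3,065,532 in favor — approved.
Class III: a majority of 3139989 is 1569995; 1,569,995 required, 1,569,030 in favor — not approved.
Class IV: 4/5 of 7218925 = 5775140; 5,775,140 required, 5,776,036 in favor — approved.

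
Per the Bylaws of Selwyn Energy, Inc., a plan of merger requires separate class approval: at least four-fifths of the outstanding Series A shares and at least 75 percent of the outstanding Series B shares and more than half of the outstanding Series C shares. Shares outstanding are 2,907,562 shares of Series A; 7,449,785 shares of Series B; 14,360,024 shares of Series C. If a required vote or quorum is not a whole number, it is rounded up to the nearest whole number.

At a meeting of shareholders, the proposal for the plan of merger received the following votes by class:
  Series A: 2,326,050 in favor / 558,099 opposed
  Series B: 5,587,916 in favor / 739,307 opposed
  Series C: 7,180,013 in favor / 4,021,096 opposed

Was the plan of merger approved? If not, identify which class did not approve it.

Series A: 4/5 of 2907562 = 2326049.60, rounded up to 2326050; 2,326,050 required, 2,326,050 in favor — approved.
Series B: 3/4 of 7449785 = 5587338.75, rounded up to 5587339; 5,587,339 required, 5,587,916 in favor — approved.
Series C: a majority of 14360024 is 7180013; 7,180,013 required, 7,180,013 in favor — approved.

Approved — every class gave the required vote.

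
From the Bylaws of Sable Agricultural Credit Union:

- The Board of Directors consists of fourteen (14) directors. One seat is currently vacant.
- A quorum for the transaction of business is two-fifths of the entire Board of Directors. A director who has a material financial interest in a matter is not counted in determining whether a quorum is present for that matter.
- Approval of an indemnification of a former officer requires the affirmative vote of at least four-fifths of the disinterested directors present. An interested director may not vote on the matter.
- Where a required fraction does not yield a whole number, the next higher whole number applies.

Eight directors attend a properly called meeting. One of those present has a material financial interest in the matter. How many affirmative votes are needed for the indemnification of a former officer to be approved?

6

The indemnification of a former officer requires four-fifths of the disinterested directors present (8 − 1 = 7).
4/5 of 7 = 5.60, rounded up to 6.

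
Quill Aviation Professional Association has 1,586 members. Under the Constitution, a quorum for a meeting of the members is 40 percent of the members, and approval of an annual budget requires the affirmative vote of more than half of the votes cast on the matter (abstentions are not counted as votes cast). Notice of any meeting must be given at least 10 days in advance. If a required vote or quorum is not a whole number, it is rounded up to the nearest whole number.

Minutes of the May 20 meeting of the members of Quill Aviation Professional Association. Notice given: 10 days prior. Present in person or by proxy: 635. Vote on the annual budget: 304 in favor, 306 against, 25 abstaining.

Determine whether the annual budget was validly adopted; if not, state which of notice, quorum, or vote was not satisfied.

Invalid — vote requirement not satisfied.

Notice: 10 days given; 10 required. Satisfied.
Quorum: 40% of 1,586 = 634.40, rounded up to 635; 635 present. Satisfied.
Vote: requires a majority of the votes cast (635 − 25 abstaining = 610); a majority of 610 is 306, so 306 needed; 304 in favor. Not satisfied.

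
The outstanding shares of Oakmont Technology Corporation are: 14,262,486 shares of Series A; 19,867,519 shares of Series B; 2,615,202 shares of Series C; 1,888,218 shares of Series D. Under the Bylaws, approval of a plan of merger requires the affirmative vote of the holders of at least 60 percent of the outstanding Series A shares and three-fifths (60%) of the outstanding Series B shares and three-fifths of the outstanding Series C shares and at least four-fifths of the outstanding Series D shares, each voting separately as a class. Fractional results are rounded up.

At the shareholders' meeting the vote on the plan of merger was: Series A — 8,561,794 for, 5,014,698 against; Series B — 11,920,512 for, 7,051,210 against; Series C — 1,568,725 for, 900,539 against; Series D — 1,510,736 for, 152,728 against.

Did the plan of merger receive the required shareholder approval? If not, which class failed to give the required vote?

Not approved — the Series C shares did not give the required vote.

Series A: 3/5 of 14262486 = 8557491.60, rounded up to 8557492; 8,557,492 required, 8,561,794 in favor — approved.
Series B: 3/5 of 19867519 = 11920511.40, rounded up to 11920512; 11,920,512 required, 11,920,512 in favor — approved.
Series C: 3/5 of 2615202 = 1569121.20, rounded up to 1569122; 1,569,122 required, 1,568,725 in favor — not approved.
Series D: 4/5 of 1888218 = 1510574.40, rounded up to 1510575; 1,510,575 required, 1,510,736 in favor — approved.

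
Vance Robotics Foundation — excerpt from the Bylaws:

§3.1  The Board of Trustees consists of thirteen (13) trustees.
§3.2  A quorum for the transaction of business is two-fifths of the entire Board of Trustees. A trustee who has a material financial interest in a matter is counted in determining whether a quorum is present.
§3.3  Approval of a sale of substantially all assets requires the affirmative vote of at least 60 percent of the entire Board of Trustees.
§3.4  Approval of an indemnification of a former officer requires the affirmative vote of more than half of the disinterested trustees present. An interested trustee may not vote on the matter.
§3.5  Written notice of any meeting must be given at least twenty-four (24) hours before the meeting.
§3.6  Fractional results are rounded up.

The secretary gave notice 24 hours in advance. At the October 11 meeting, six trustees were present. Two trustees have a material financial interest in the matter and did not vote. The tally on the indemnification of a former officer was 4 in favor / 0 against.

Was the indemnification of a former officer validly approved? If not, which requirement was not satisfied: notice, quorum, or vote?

Notice: 24 hours given; 24 required (24 ≥ 24). Satisfied.
Quorum: 6 present (interested trustees count toward quorum); quorum is 6. Satisfied.
Vote: the indemnification of a former officer requires a majority of the disinterested trustees present (6 − 2 = 4). A majority of 4 is 3, so 3 affirmative votes are needed; 4 voted in favor. Satisfied.

Valid — all requirements satisfied.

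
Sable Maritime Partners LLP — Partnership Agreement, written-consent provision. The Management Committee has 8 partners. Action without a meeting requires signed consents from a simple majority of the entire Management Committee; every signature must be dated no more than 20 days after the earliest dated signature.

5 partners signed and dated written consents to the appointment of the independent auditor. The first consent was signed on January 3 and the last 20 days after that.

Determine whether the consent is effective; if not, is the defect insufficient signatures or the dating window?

Effective — both the signature and dating-window requirements are satisfied.

Signatures required: a simple majority of 8 — a majority of 8 is 5, so 5 needed; 5 signed. Sufficient.
Dating window: the latest signature is 20 days after the earliest; the limit is 20 days. Within the window.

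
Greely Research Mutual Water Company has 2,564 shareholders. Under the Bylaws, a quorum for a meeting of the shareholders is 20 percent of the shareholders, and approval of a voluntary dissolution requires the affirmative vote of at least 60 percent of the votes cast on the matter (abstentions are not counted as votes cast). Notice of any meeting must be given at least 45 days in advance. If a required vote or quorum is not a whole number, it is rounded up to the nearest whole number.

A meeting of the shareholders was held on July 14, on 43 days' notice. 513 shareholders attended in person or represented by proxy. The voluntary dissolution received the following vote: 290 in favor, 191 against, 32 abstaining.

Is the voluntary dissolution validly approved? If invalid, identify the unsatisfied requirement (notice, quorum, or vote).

Notice: 43 days given; 45 required. Not satisfied.
Quorum: 20% of 2,564 = 512.80, rounded up to 513; 513 present. Satisfied.
Vote: requires three-fifths of the votes cast (513 − 32 abstaining = 481); 3/5 of 481 = 288.60, rounded up to 289, so 289 needed; 290 in favor. Satisfied.

Invalid — notice requirement not satisfied.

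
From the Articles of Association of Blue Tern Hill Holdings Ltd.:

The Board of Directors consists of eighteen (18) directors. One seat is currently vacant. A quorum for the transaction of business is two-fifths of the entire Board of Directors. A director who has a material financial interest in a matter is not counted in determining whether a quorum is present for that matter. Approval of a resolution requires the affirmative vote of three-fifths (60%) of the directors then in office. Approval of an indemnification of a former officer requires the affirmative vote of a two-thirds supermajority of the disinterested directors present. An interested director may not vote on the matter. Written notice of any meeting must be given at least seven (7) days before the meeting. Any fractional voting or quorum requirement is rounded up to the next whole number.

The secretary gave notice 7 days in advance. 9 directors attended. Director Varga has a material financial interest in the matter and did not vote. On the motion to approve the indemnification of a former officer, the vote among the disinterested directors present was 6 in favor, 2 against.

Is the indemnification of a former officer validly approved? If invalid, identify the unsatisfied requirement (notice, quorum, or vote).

Valid — all requirements satisfied.

Notice: 7 days given; 7 required (7 ≥ 7). Satisfied.
Quorum: 9 present, but the 1 interested director does not count, leaving 8. Quorum is 8. Satisfied.
Vote: the indemnification of a former officer requires two-thirds of the disinterested directors present (9 − 1 = 8). 2/3 of 8 = 5.33, rounded up to 6, so 6 affirmative votes are needed; 6 voted in favor. Satisfied.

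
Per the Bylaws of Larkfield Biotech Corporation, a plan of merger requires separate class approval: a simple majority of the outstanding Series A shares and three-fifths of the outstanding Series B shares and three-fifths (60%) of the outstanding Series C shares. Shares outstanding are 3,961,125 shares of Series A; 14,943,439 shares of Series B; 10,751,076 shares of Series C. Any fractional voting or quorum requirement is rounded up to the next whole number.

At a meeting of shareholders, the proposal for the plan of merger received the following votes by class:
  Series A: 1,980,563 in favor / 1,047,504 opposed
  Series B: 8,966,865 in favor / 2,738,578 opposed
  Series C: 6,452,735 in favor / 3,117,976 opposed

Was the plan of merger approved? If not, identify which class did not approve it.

Approved — every class gave the required vote.

Series A: a majority of 3961125 is 1980563; 1,980,563 required, 1,980,563 in favor — approved.
Series B: 3/5 of 14943439 = 8966063.40, rounded up to 8966064; 8,966,064 required, 8,966,865 in favor — approved.
Series C: 3/5 of 10751076 = 6450645.60, rounded up to 6450646; 6,450,646 required, 6,452,735 in favor — approved.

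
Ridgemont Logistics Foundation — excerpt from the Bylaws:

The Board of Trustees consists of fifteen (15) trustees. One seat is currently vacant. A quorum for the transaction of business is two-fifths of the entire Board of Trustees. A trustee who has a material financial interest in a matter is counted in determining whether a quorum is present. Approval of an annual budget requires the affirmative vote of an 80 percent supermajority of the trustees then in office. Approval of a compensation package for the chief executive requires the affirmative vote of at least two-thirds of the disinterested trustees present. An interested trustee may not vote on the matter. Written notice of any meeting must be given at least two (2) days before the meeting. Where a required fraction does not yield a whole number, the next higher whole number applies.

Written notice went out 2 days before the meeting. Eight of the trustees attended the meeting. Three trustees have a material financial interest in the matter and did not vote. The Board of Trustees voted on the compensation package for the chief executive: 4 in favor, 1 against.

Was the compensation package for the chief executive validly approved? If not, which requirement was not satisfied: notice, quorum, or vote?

Valid — all requirements satisfied.

Notice: 2 days given; 2 required (2 ≥ 2). Satisfied.
Quorum: 8 present (interested trustees count toward quorum); quorum is 6. Satisfied.
Vote: the compensation package for the chief executive requires two-thirds of the disinterested trustees present (8 − 3 = 5). 2/3 of 5 = 3.33, rounded up to 4, so 4 affirmative votes are needed; 4 voted in favor. Satisfied.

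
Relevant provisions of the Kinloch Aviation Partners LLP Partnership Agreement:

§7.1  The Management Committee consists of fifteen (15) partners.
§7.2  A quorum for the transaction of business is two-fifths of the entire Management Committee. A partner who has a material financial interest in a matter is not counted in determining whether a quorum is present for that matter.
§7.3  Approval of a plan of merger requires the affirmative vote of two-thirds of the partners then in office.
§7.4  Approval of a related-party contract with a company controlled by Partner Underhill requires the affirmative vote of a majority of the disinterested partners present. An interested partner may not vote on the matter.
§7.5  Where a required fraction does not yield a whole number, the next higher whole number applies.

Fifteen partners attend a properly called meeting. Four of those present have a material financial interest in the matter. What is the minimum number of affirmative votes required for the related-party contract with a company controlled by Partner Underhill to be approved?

The related-party contract with a company controlled by Partner Underhill requires a majority of the disinterested partners present (15 − 4 = 11).
A majority of 11 is 6.

6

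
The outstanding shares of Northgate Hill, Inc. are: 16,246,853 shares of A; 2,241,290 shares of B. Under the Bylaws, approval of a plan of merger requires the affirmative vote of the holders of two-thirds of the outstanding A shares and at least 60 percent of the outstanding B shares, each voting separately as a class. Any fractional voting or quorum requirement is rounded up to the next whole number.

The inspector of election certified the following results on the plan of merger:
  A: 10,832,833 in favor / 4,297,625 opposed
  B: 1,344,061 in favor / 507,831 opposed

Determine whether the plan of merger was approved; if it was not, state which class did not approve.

A: 2/3 of 16246853 = 10831235.33, rounded up to 10831236; 10,831,236 required, 10,832,833 in favor — approved.
B: 3/5 of 2241290 = 1344774; 1,344,774 required, 1,344,061 in favor — not approved.

Not approved — the B shares did not give the required vote.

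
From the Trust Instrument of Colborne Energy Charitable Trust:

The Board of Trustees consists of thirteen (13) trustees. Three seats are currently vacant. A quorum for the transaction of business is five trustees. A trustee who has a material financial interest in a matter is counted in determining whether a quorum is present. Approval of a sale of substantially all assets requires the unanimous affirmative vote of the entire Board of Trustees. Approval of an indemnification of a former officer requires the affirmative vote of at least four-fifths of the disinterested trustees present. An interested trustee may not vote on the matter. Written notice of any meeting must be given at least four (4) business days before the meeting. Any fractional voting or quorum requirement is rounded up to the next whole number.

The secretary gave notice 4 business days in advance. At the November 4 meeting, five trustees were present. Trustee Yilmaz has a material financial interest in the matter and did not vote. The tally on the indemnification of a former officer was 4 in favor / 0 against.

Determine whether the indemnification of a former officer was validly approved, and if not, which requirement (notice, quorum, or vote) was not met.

Notice: 4 business days given; 4 required (4 ≥ 4). Satisfied.
Quorum: 5 present (interested trustees count toward quorum); quorum is 5. Satisfied.
Vote: the indemnification of a former officer requires four-fifths of the disinterested trustees present (5 − 1 = 4). 4/5 of 4 = 3.20, rounded up to 4, so 4 affirmative votes are needed; 4 voted in favor. Satisfied.

Valid — all requirements satisfied.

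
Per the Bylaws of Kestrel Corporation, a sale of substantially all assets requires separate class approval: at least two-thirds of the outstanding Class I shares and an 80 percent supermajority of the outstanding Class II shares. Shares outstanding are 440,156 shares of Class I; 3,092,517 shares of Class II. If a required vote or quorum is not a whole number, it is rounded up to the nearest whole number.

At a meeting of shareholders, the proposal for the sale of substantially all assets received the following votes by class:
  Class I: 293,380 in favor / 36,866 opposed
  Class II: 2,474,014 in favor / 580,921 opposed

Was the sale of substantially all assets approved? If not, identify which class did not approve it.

Class I: 2/3 of 440156 = 293437.33, rounded up to 293438; 293,438 required, 293,380 in favor — not approved.
Class II: 4/5 of 3092517 = 2474013.60, rounded up to 2474014; 2,474,014 required, 2,474,014 in favor — approved.

Not approved — the Class I shares did not give the required vote.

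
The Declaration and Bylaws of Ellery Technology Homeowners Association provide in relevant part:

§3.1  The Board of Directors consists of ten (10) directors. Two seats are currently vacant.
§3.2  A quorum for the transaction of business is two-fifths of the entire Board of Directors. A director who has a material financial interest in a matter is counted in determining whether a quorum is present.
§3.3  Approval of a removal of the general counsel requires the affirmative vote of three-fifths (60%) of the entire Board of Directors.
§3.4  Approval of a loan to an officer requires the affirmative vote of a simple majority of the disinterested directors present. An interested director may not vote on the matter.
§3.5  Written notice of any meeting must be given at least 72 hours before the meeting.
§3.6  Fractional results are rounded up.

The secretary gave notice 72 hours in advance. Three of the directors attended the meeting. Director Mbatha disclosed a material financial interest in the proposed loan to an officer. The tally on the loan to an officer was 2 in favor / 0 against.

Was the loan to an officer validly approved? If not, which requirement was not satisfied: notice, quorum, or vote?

Notice: 72 hours given; 72 required (72 ≥ 72). Satisfied.
Quorum: 3 present (interested directors count toward quorum); quorum is 4. Not satisfied.
Vote: the loan to an officer requires a majority of the disinterested directors present (3 − 1 = 2). A majority of 2 is 2, so 2 affirmative votes are needed; 2 voted in favor. Satisfied. (Moot — without a quorum no business can be validly transacted.)

Invalid — quorum requirement not satisfied.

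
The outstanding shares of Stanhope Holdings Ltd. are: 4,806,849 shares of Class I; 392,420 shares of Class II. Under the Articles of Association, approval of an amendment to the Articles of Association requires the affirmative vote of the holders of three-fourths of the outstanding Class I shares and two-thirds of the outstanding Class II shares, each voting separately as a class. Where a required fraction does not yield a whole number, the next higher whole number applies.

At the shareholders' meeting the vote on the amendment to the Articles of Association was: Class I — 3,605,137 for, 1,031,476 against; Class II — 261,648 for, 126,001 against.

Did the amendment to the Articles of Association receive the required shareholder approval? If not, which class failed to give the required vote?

Class I: 3/4 of 4806849 = 3605136.75, rounded up to 3605137; 3,605,137 required, 3,605,137 in favor — approved.
Class II: 2/3 of 392420 = 261613.33, rounded up to 261614; 261,614 required, 261,648 in favor — approved.

Approved — every class gave the required vote.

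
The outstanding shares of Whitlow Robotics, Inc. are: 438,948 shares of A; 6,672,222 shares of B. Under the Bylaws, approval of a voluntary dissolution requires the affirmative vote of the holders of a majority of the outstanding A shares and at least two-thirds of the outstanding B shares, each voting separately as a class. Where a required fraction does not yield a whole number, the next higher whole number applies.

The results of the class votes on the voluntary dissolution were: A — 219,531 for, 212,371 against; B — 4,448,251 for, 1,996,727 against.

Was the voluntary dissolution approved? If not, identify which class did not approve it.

Approved — every class gave the required vote.

A: a majority of 438948 is 219475; 219,475 required, 219,531 in favor — approved.
B: 2/3 of 6672222 = 4448148; 4,448,148 required, 4,448,251 in favor — approved.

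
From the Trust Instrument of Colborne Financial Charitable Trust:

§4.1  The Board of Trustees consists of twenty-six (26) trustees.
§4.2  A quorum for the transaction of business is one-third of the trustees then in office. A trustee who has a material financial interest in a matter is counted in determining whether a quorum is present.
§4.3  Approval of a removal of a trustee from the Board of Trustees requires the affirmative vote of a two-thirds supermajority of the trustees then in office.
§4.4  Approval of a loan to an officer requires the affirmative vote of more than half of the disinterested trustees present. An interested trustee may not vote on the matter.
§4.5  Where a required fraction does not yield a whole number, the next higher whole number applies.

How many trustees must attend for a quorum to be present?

9

1/3 of 26 = 8.67, rounded up to 9.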